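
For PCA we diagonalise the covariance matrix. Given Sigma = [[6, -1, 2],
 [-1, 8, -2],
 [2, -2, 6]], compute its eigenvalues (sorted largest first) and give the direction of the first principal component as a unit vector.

Step 1 — characteristic polynomial p(λ) = det(λI - Sigma) = λ³ - tr·λ² + c_1·λ - det, where tr = trace, c_1 = sum of the principal 2×2 minors, det = det(Sigma):
  tr = 6 + 8 + 6 = 20,
  c_1 = (6·8 - (-1)²) + (6·6 - (2)²) + (8·6 - (-2)²) = 47 + 32 + 44 = 123,
  det = 6·(8·6 - (-2)²) - (-1)·((-1)·6 - (-2)·(2)) + (2)·((-1)·(-2) - 8·(2)) = 6·(44) - (-1)·(-2) + (2)·(-14) = 234.
  So p(λ) = λ³ - 20λ² + 123λ - 234.
Step 2 — look for an integer root (rational root theorem: any rational root is an integer divisor of 234). Testing λ = 6:
  p(6) = 216 - 720 + 738 - 234 = 0  ✓
  Dividing out (λ - 6): p(λ) = (λ - 6)(λ² - 14λ + 39).
Step 3 — remaining eigenvalues from the quadratic λ² - 14λ + 39 = 0:
  Δ = 14² - 4·39 = 196 - 156 = 40,  λ = (14 ± √40)/2 = (14 ± 6.3246)/2 ≈ 10.1623 or 3.8377.
  Sorted: λ_1 = 10.1623,  λ_2 = 6,  λ_3 = 3.8377  (check: sum = 20 = tr ✓).

Step 4 — unit eigenvector for λ_1 ≈ 10.1623: v spans the null space of (Sigma - λ_1 I), whose rows are
  r_1 = (-4.1623, -1, 2),  r_2 = (-1, -2.1623, -2),  r_3 = (2, -2, -4.1623).
  v is orthogonal to every row, so take v ∝ r_1 × r_2 = ((-1)·(-2) - (2)·(-2.1623), (2)·(-1) - (-4.1623)·(-2), (-4.1623)·(-2.1623) - (-1)·(-1)) ≈ (6.3246, -10.3246, 8).
  Let u = (6.3246, -10.3246, 8).
  ||u|| = √((6.3246)² + (-10.3246)² + (8)²) = √(210.5964) ≈ 14.5119,  v_1 = u/||u|| ≈ (0.4358, -0.7115, 0.5513) (||v_1|| = 1).

λ_1 = 10.1623,  λ_2 = 6,  λ_3 = 3.8377;  v_1 ≈ (0.4358, -0.7115, 0.5513)


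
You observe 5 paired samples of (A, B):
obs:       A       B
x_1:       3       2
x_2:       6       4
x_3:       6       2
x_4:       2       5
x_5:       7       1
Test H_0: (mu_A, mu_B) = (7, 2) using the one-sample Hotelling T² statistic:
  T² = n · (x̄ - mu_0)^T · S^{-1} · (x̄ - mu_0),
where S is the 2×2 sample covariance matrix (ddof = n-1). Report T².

Step 1 — sample mean vector:
  mean(A) = (3 + 6 + 6 + 2 + 7) / 5 = 24/5 = 4.8
  mean(B) = (2 + 4 + 2 + 5 + 1) / 5 = 14/5 = 2.8
  x̄ = (4.8, 2.8),  deviation x̄ - mu_0 = (4.8, 2.8) - (7, 2) = (-2.2, 0.8).

Step 2 — sample covariance matrix, S[i,j] = (1/(n-1)) · Σ_k (x_{k,i} - mean_i) · (x_{k,j} - mean_j), divisor n-1 = 4:
  S[A,A] = ((-1.8)·(-1.8) + (1.2)·(1.2) + (1.2)·(1.2) + (-2.8)·(-2.8) + (2.2)·(2.2)) / 4 = 18.8/4 = 4.7
  S[A,B] = ((-1.8)·(-0.8) + (1.2)·(1.2) + (1.2)·(-0.8) + (-2.8)·(2.2) + (2.2)·(-1.8)) / 4 = -8.2/4 = -2.05
  S[B,B] = ((-0.8)·(-0.8) + (1.2)·(1.2) + (-0.8)·(-0.8) + (2.2)·(2.2) + (-1.8)·(-1.8)) / 4 = 10.8/4 = 2.7
  S = [[4.7, -2.05],
 [-2.05, 2.7]].

Step 3 — invert S. det(S) = 4.7·2.7 - (-2.05)² = 8.4875.
  S^{-1} = (1/det) · [[d, -b], [-b, a]] = [[0.3181, 0.2415],
 [0.2415, 0.5538]].

Step 4 — quadratic form (x̄ - mu_0)^T · S^{-1} · (x̄ - mu_0):
  S^{-1} · (x̄ - mu_0) = (-0.5066, -0.0884),
  (x̄ - mu_0)^T · [...] = (-2.2)·(-0.5066) + (0.8)·(-0.0884) = 1.0439.

Step 5 — scale by n: T² = 5 · 1.0439 = 5.2194.

T² ≈ 5.2194


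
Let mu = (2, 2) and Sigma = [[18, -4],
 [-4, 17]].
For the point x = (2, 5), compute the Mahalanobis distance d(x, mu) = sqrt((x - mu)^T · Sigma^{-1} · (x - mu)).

Step 1 — centre the observation: (x - mu) = (0, 3).

Step 2 — invert Sigma. det(Sigma) = 18·17 - (-4)² = 290.
  Sigma^{-1} = (1/det) · [[d, -b], [-b, a]] = [[0.0586, 0.0138],
 [0.0138, 0.0621]].

Step 3 — form the quadratic (x - mu)^T · Sigma^{-1} · (x - mu):
  Sigma^{-1} · (x - mu) = (0.0414, 0.1862).
  (x - mu)^T · [Sigma^{-1} · (x - mu)] = (0)·(0.0414) + (3)·(0.1862) = 0.5586.

Step 4 — take square root: d = √(0.5586) ≈ 0.7474.

d(x, mu) = √(0.5586) ≈ 0.7474


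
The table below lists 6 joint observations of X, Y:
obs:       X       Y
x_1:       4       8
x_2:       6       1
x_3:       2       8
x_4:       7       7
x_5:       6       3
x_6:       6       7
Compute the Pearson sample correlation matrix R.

Step 1 — column means:
  mean(X) = (4 + 6 + 2 + 7 + 6 + 6) / 6 = 31/6 = 5.1667
  mean(Y) = (8 + 1 + 8 + 7 + 3 + 7) / 6 = 34/6 = 5.6667

Step 2 — sample variances and covariances s[i,j] = (1/(n-1)) · Σ_k (x_{k,i} - mean_i) · (x_{k,j} - mean_j), with n-1 = 5:
  s[X,X] = ((-1.1667)·(-1.1667) + (0.8333)·(0.8333) + (-3.1667)·(-3.1667) + (1.8333)·(1.8333) + (0.8333)·(0.8333) + (0.8333)·(0.8333)) / 5 = 16.8333/5 = 3.3667
  s[X,Y] = ((-1.1667)·(2.3333) + (0.8333)·(-4.6667) + (-3.1667)·(2.3333) + (1.8333)·(1.3333) + (0.8333)·(-2.6667) + (0.8333)·(1.3333)) / 5 = -12.6667/5 = -2.5333
  s[Y,Y] = ((2.3333)·(2.3333) + (-4.6667)·(-4.6667) + (2.3333)·(2.3333) + (1.3333)·(1.3333) + (-2.6667)·(-2.6667) + (1.3333)·(1.3333)) / 5 = 43.3333/5 = 8.6667
  Sample standard deviations s_i = √(s[i,i]):
  s(X) = √(3.3667) = 1.8348
  s(Y) = √(8.6667) = 2.9439

Step 3 — r_{ij} = s_{ij} / (s_i · s_j):
  r[X,X] = 1 (diagonal).
  r[X,Y] = -2.5333 / (1.8348 · 2.9439) = -2.5333 / 5.4016 = -0.469
  r[Y,Y] = 1 (diagonal).

R is symmetric with unit diagonal. Assembling:

R = [[1, -0.469],
 [-0.469, 1]]


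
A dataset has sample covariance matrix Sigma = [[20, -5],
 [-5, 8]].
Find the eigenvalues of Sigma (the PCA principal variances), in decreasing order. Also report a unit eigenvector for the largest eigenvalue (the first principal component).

Step 1 — characteristic polynomial of 2×2 Sigma:
  det(Sigma - λI) = λ² - trace · λ + det = 0.
  trace = 20 + 8 = 28, det = 20·8 - (-5)² = 135.
Step 2 — discriminant:
  Δ = trace² - 4·det = 784 - 540 = 244.
Step 3 — eigenvalues:
  λ = (trace ± √Δ)/2 = (28 ± 15.6205)/2,
  λ_1 = 21.8102,  λ_2 = 6.1898.

Step 4 — unit eigenvector for λ_1: solve (Sigma - λ_1 I)v = 0. First row:
  (20 - 21.8102)·v_x + (-5)·v_y = 0, i.e. (-1.8102)·v_x + (-5)·v_y = 0,
  so v ∝ (b, λ_1 - a) = (-5, 1.8102); multiply by -1 so the first entry is positive: u = (5, -1.8102).
  ||u|| = √((5)² + (-1.8102)²) = √(28.277) ≈ 5.3176,
  v_1 = u/||u|| ≈ (0.9403, -0.3404) (||v_1|| = 1).

λ_1 = 21.8102,  λ_2 = 6.1898;  v_1 ≈ (0.9403, -0.3404)


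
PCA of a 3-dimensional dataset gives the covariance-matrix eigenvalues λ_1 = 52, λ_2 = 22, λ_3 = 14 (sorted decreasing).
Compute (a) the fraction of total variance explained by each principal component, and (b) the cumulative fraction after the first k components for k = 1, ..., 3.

Step 1 — total variance = trace(Sigma) = Σ λ_i = 52 + 22 + 14 = 88.

Step 2 — fraction explained by component i = λ_i / Σ λ:
  PC1: 52/88 = 0.5909
  PC2: 22/88 = 0.25
  PC3: 14/88 = 0.1591

Step 3 — cumulative fraction after k components = (λ_1 + ... + λ_k) / Σ λ:
  k = 1: 52/88 = 0.5909
  k = 2: (52 + 22)/88 = 74/88 = 0.8409
  k = 3: (52 + 22 + 14)/88 = 88/88 = 1

Summary (fraction, with percent):

explained: PC1 0.5909 (59.09%), PC2 0.25 (25%), PC3 0.1591 (15.91%);  cumulative: 0.5909, 0.8409, 1


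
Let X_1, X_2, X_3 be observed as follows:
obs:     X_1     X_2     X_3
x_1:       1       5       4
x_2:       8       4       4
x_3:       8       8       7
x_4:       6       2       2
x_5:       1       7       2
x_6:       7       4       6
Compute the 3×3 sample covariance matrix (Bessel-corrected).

Step 1 — column means:
  mean(X_1) = (1 + 8 + 8 + 6 + 1 + 7) / 6 = 31/6 = 5.1667
  mean(X_2) = (5 + 4 + 8 + 2 + 7 + 4) / 6 = 30/6 = 5
  mean(X_3) = (4 + 4 + 7 + 2 + 2 + 6) / 6 = 25/6 = 4.1667

Step 2 — sample covariance S[i,j] = (1/(n-1)) · Σ_k (x_{k,i} - mean_i) · (x_{k,j} - mean_j), with n-1 = 5.
  S[X_1,X_1] = ((-4.1667)·(-4.1667) + (2.8333)·(2.8333) + (2.8333)·(2.8333) + (0.8333)·(0.8333) + (-4.1667)·(-4.1667) + (1.8333)·(1.8333)) / 5 = 54.8333/5 = 10.9667
  S[X_1,X_2] = ((-4.1667)·(0) + (2.8333)·(-1) + (2.8333)·(3) + (0.8333)·(-3) + (-4.1667)·(2) + (1.8333)·(-1)) / 5 = -7/5 = -1.4
  S[X_1,X_3] = ((-4.1667)·(-0.1667) + (2.8333)·(-0.1667) + (2.8333)·(2.8333) + (0.8333)·(-2.1667) + (-4.1667)·(-2.1667) + (1.8333)·(1.8333)) / 5 = 18.8333/5 = 3.7667
  S[X_2,X_2] = ((0)·(0) + (-1)·(-1) + (3)·(3) + (-3)·(-3) + (2)·(2) + (-1)·(-1)) / 5 = 24/5 = 4.8
  S[X_2,X_3] = ((0)·(-0.1667) + (-1)·(-0.1667) + (3)·(2.8333) + (-3)·(-2.1667) + (2)·(-2.1667) + (-1)·(1.8333)) / 5 = 9/5 = 1.8
  S[X_3,X_3] = ((-0.1667)·(-0.1667) + (-0.1667)·(-0.1667) + (2.8333)·(2.8333) + (-2.1667)·(-2.1667) + (-2.1667)·(-2.1667) + (1.8333)·(1.8333)) / 5 = 20.8333/5 = 4.1667

S is symmetric (S[j,i] = S[i,j]). Assembling:

S = [[10.9667, -1.4, 3.7667],
 [-1.4, 4.8, 1.8],
 [3.7667, 1.8, 4.1667]]


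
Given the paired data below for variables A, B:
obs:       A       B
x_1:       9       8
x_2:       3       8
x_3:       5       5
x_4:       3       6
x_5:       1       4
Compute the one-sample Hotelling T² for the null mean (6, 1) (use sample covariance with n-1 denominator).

Step 1 — sample mean vector:
  mean(A) = (9 + 3 + 5 + 3 + 1) / 5 = 21/5 = 4.2
  mean(B) = (8 + 8 + 5 + 6 + 4) / 5 = 31/5 = 6.2
  x̄ = (4.2, 6.2),  deviation x̄ - mu_0 = (4.2, 6.2) - (6, 1) = (-1.8, 5.2).

Step 2 — sample covariance matrix, S[i,j] = (1/(n-1)) · Σ_k (x_{k,i} - mean_i) · (x_{k,j} - mean_j), divisor n-1 = 4:
  S[A,A] = ((4.8)·(4.8) + (-1.2)·(-1.2) + (0.8)·(0.8) + (-1.2)·(-1.2) + (-3.2)·(-3.2)) / 4 = 36.8/4 = 9.2
  S[A,B] = ((4.8)·(1.8) + (-1.2)·(1.8) + (0.8)·(-1.2) + (-1.2)·(-0.2) + (-3.2)·(-2.2)) / 4 = 12.8/4 = 3.2
  S[B,B] = ((1.8)·(1.8) + (1.8)·(1.8) + (-1.2)·(-1.2) + (-0.2)·(-0.2) + (-2.2)·(-2.2)) / 4 = 12.8/4 = 3.2
  S = [[9.2, 3.2],
 [3.2, 3.2]].

Step 3 — invert S. det(S) = 9.2·3.2 - (3.2)² = 19.2.
  S^{-1} = (1/det) · [[d, -b], [-b, a]] = [[0.1667, -0.1667],
 [-0.1667, 0.4792]].

Step 4 — quadratic form (x̄ - mu_0)^T · S^{-1} · (x̄ - mu_0):
  S^{-1} · (x̄ - mu_0) = (-1.1667, 2.7917),
  (x̄ - mu_0)^T · [...] = (-1.8)·(-1.1667) + (5.2)·(2.7917) = 16.6167.

Step 5 — scale by n: T² = 5 · 16.6167 = 83.0833.

T² ≈ 83.0833


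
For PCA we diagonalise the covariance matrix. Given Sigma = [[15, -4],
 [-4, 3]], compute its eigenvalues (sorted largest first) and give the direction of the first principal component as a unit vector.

Step 1 — characteristic polynomial of 2×2 Sigma:
  det(Sigma - λI) = λ² - trace · λ + det = 0.
  trace = 15 + 3 = 18, det = 15·3 - (-4)² = 29.
Step 2 — discriminant:
  Δ = trace² - 4·det = 324 - 116 = 208.
Step 3 — eigenvalues:
  λ = (trace ± √Δ)/2 = (18 ± 14.4222)/2,
  λ_1 = 16.2111,  λ_2 = 1.7889.

Step 4 — unit eigenvector for λ_1: solve (Sigma - λ_1 I)v = 0. First row:
  (15 - 16.2111)·v_x + (-4)·v_y = 0, i.e. (-1.2111)·v_x + (-4)·v_y = 0,
  so v ∝ (b, λ_1 - a) = (-4, 1.2111); multiply by -1 so the first entry is positive: u = (4, -1.2111).
  ||u|| = √((4)² + (-1.2111)²) = √(17.4668) ≈ 4.1793,
  v_1 = u/||u|| ≈ (0.9571, -0.2898) (||v_1|| = 1).

λ_1 = 16.2111,  λ_2 = 1.7889;  v_1 ≈ (0.9571, -0.2898)


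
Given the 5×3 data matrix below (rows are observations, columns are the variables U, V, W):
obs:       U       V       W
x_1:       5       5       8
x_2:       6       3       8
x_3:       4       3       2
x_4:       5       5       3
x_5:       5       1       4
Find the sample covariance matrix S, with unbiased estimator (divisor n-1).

Step 1 — column means:
  mean(U) = (5 + 6 + 4 + 5 + 5) / 5 = 25/5 = 5
  mean(V) = (5 + 3 + 3 + 5 + 1) / 5 = 17/5 = 3.4
  mean(W) = (8 + 8 + 2 + 3 + 4) / 5 = 25/5 = 5

Step 2 — sample covariance S[i,j] = (1/(n-1)) · Σ_k (x_{k,i} - mean_i) · (x_{k,j} - mean_j), with n-1 = 4.
  S[U,U] = ((0)·(0) + (1)·(1) + (-1)·(-1) + (0)·(0) + (0)·(0)) / 4 = 2/4 = 0.5
  S[U,V] = ((0)·(1.6) + (1)·(-0.4) + (-1)·(-0.4) + (0)·(1.6) + (0)·(-2.4)) / 4 = 0/4 = 0
  S[U,W] = ((0)·(3) + (1)·(3) + (-1)·(-3) + (0)·(-2) + (0)·(-1)) / 4 = 6/4 = 1.5
  S[V,V] = ((1.6)·(1.6) + (-0.4)·(-0.4) + (-0.4)·(-0.4) + (1.6)·(1.6) + (-2.4)·(-2.4)) / 4 = 11.2/4 = 2.8
  S[V,W] = ((1.6)·(3) + (-0.4)·(3) + (-0.4)·(-3) + (1.6)·(-2) + (-2.4)·(-1)) / 4 = 4/4 = 1
  S[W,W] = ((3)·(3) + (3)·(3) + (-3)·(-3) + (-2)·(-2) + (-1)·(-1)) / 4 = 32/4 = 8

S is symmetric (S[j,i] = S[i,j]). Assembling:

S = [[0.5, 0, 1.5],
 [0, 2.8, 1],
 [1.5, 1, 8]]


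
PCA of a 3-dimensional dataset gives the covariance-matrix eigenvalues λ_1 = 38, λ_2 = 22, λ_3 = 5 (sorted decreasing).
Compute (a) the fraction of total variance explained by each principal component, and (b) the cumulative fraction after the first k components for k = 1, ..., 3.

Step 1 — total variance = trace(Sigma) = Σ λ_i = 38 + 22 + 5 = 65.

Step 2 — fraction explained by component i = λ_i / Σ λ:
  PC1: 38/65 = 0.5846
  PC2: 22/65 = 0.3385
  PC3: 5/65 = 0.0769

Step 3 — cumulative fraction after k components = (λ_1 + ... + λ_k) / Σ λ:
  k = 1: 38/65 = 0.5846
  k = 2: (38 + 22)/65 = 60/65 = 0.9231
  k = 3: (38 + 22 + 5)/65 = 65/65 = 1

Summary (fraction, with percent):

explained: PC1 0.5846 (58.46%), PC2 0.3385 (33.85%), PC3 0.0769 (7.69%);  cumulative: 0.5846, 0.9231, 1


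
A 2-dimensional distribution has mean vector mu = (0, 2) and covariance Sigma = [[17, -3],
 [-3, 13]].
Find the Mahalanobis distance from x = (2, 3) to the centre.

Step 1 — centre the observation: (x - mu) = (2, 1).

Step 2 — invert Sigma. det(Sigma) = 17·13 - (-3)² = 212.
  Sigma^{-1} = (1/det) · [[d, -b], [-b, a]] = [[0.0613, 0.0142],
 [0.0142, 0.0802]].

Step 3 — form the quadratic (x - mu)^T · Sigma^{-1} · (x - mu):
  Sigma^{-1} · (x - mu) = (0.1368, 0.1085).
  (x - mu)^T · [Sigma^{-1} · (x - mu)] = (2)·(0.1368) + (1)·(0.1085) = 0.3821.

Step 4 — take square root: d = √(0.3821) ≈ 0.6181.

d(x, mu) = √(0.3821) ≈ 0.6181


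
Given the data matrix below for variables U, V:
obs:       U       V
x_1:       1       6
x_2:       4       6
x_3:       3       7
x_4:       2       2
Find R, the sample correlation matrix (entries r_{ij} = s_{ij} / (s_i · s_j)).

Step 1 — column means:
  mean(U) = (1 + 4 + 3 + 2) / 4 = 10/4 = 2.5
  mean(V) = (6 + 6 + 7 + 2) / 4 = 21/4 = 5.25

Step 2 — sample variances and covariances s[i,j] = (1/(n-1)) · Σ_k (x_{k,i} - mean_i) · (x_{k,j} - mean_j), with n-1 = 3:
  s[U,U] = ((-1.5)·(-1.5) + (1.5)·(1.5) + (0.5)·(0.5) + (-0.5)·(-0.5)) / 3 = 5/3 = 1.6667
  s[U,V] = ((-1.5)·(0.75) + (1.5)·(0.75) + (0.5)·(1.75) + (-0.5)·(-3.25)) / 3 = 2.5/3 = 0.8333
  s[V,V] = ((0.75)·(0.75) + (0.75)·(0.75) + (1.75)·(1.75) + (-3.25)·(-3.25)) / 3 = 14.75/3 = 4.9167
  Sample standard deviations s_i = √(s[i,i]):
  s(U) = √(1.6667) = 1.291
  s(V) = √(4.9167) = 2.2174

Step 3 — r_{ij} = s_{ij} / (s_i · s_j):
  r[U,U] = 1 (diagonal).
  r[U,V] = 0.8333 / (1.291 · 2.2174) = 0.8333 / 2.8626 = 0.2911
  r[V,V] = 1 (diagonal).

R is symmetric with unit diagonal. Assembling:

R = [[1, 0.2911],
 [0.2911, 1]]


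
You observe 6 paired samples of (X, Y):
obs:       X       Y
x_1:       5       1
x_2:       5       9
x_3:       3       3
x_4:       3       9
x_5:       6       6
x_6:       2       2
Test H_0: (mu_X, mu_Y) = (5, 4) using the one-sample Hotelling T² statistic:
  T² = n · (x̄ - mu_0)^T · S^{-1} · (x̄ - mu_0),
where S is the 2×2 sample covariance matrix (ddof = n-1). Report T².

Step 1 — sample mean vector:
  mean(X) = (5 + 5 + 3 + 3 + 6 + 2) / 6 = 24/6 = 4
  mean(Y) = (1 + 9 + 3 + 9 + 6 + 2) / 6 = 30/6 = 5
  x̄ = (4, 5),  deviation x̄ - mu_0 = (4, 5) - (5, 4) = (-1, 1).

Step 2 — sample covariance matrix, S[i,j] = (1/(n-1)) · Σ_k (x_{k,i} - mean_i) · (x_{k,j} - mean_j), divisor n-1 = 5:
  S[X,X] = ((1)·(1) + (1)·(1) + (-1)·(-1) + (-1)·(-1) + (2)·(2) + (-2)·(-2)) / 5 = 12/5 = 2.4
  S[X,Y] = ((1)·(-4) + (1)·(4) + (-1)·(-2) + (-1)·(4) + (2)·(1) + (-2)·(-3)) / 5 = 6/5 = 1.2
  S[Y,Y] = ((-4)·(-4) + (4)·(4) + (-2)·(-2) + (4)·(4) + (1)·(1) + (-3)·(-3)) / 5 = 62/5 = 12.4
  S = [[2.4, 1.2],
 [1.2, 12.4]].

Step 3 — invert S. det(S) = 2.4·12.4 - (1.2)² = 28.32.
  S^{-1} = (1/det) · [[d, -b], [-b, a]] = [[0.4379, -0.0424],
 [-0.0424, 0.0847]].

Step 4 — quadratic form (x̄ - mu_0)^T · S^{-1} · (x̄ - mu_0):
  S^{-1} · (x̄ - mu_0) = (-0.4802, 0.1271),
  (x̄ - mu_0)^T · [...] = (-1)·(-0.4802) + (1)·(0.1271) = 0.6073.

Step 5 — scale by n: T² = 6 · 0.6073 = 3.6441.

T² ≈ 3.6441


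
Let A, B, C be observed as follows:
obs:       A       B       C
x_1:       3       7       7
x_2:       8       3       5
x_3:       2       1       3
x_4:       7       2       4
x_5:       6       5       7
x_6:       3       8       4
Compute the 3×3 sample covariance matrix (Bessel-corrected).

Step 1 — column means:
  mean(A) = (3 + 8 + 2 + 7 + 6 + 3) / 6 = 29/6 = 4.8333
  mean(B) = (7 + 3 + 1 + 2 + 5 + 8) / 6 = 26/6 = 4.3333
  mean(C) = (7 + 5 + 3 + 4 + 7 + 4) / 6 = 30/6 = 5

Step 2 — sample covariance S[i,j] = (1/(n-1)) · Σ_k (x_{k,i} - mean_i) · (x_{k,j} - mean_j), with n-1 = 5.
  S[A,A] = ((-1.8333)·(-1.8333) + (3.1667)·(3.1667) + (-2.8333)·(-2.8333) + (2.1667)·(2.1667) + (1.1667)·(1.1667) + (-1.8333)·(-1.8333)) / 5 = 30.8333/5 = 6.1667
  S[A,B] = ((-1.8333)·(2.6667) + (3.1667)·(-1.3333) + (-2.8333)·(-3.3333) + (2.1667)·(-2.3333) + (1.1667)·(0.6667) + (-1.8333)·(3.6667)) / 5 = -10.6667/5 = -2.1333
  S[A,C] = ((-1.8333)·(2) + (3.1667)·(0) + (-2.8333)·(-2) + (2.1667)·(-1) + (1.1667)·(2) + (-1.8333)·(-1)) / 5 = 4/5 = 0.8
  S[B,B] = ((2.6667)·(2.6667) + (-1.3333)·(-1.3333) + (-3.3333)·(-3.3333) + (-2.3333)·(-2.3333) + (0.6667)·(0.6667) + (3.6667)·(3.6667)) / 5 = 39.3333/5 = 7.8667
  S[B,C] = ((2.6667)·(2) + (-1.3333)·(0) + (-3.3333)·(-2) + (-2.3333)·(-1) + (0.6667)·(2) + (3.6667)·(-1)) / 5 = 12/5 = 2.4
  S[C,C] = ((2)·(2) + (0)·(0) + (-2)·(-2) + (-1)·(-1) + (2)·(2) + (-1)·(-1)) / 5 = 14/5 = 2.8

S is symmetric (S[j,i] = S[i,j]). Assembling:

S = [[6.1667, -2.1333, 0.8],
 [-2.1333, 7.8667, 2.4],
 [0.8, 2.4, 2.8]]


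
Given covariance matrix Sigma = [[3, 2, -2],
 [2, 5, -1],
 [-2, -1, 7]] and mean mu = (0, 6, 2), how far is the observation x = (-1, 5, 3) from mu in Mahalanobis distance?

Step 1 — centre the observation: (x - mu) = (-1, -1, 1).

Step 2 — invert Sigma (cofactor / det for 3×3, or solve directly):
  Sigma^{-1} = [[0.5484, -0.1935, 0.129],
 [-0.1935, 0.2742, -0.0161],
 [0.129, -0.0161, 0.1774]].

Step 3 — form the quadratic (x - mu)^T · Sigma^{-1} · (x - mu):
  Sigma^{-1} · (x - mu) = (-0.2258, -0.0968, 0.0645).
  (x - mu)^T · [Sigma^{-1} · (x - mu)] = (-1)·(-0.2258) + (-1)·(-0.0968) + (1)·(0.0645) = 0.3871.

Step 4 — take square root: d = √(0.3871) ≈ 0.6222.

d(x, mu) = √(0.3871) ≈ 0.6222


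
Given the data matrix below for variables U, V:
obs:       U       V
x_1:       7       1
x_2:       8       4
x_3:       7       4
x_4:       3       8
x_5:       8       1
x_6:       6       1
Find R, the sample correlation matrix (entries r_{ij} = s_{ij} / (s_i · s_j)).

Step 1 — column means:
  mean(U) = (7 + 8 + 7 + 3 + 8 + 6) / 6 = 39/6 = 6.5
  mean(V) = (1 + 4 + 4 + 8 + 1 + 1) / 6 = 19/6 = 3.1667

Step 2 — sample variances and covariances s[i,j] = (1/(n-1)) · Σ_k (x_{k,i} - mean_i) · (x_{k,j} - mean_j), with n-1 = 5:
  s[U,U] = ((0.5)·(0.5) + (1.5)·(1.5) + (0.5)·(0.5) + (-3.5)·(-3.5) + (1.5)·(1.5) + (-0.5)·(-0.5)) / 5 = 17.5/5 = 3.5
  s[U,V] = ((0.5)·(-2.1667) + (1.5)·(0.8333) + (0.5)·(0.8333) + (-3.5)·(4.8333) + (1.5)·(-2.1667) + (-0.5)·(-2.1667)) / 5 = -18.5/5 = -3.7
  s[V,V] = ((-2.1667)·(-2.1667) + (0.8333)·(0.8333) + (0.8333)·(0.8333) + (4.8333)·(4.8333) + (-2.1667)·(-2.1667) + (-2.1667)·(-2.1667)) / 5 = 38.8333/5 = 7.7667
  Sample standard deviations s_i = √(s[i,i]):
  s(U) = √(3.5) = 1.8708
  s(V) = √(7.7667) = 2.7869

Step 3 — r_{ij} = s_{ij} / (s_i · s_j):
  r[U,U] = 1 (diagonal).
  r[U,V] = -3.7 / (1.8708 · 2.7869) = -3.7 / 5.2138 = -0.7097
  r[V,V] = 1 (diagonal).

R is symmetric with unit diagonal. Assembling:

R = [[1, -0.7097],
 [-0.7097, 1]]


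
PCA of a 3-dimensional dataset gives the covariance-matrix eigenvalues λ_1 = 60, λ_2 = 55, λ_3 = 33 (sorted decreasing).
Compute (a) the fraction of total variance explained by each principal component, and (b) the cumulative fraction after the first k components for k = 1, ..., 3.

Step 1 — total variance = trace(Sigma) = Σ λ_i = 60 + 55 + 33 = 148.

Step 2 — fraction explained by component i = λ_i / Σ λ:
  PC1: 60/148 = 0.4054
  PC2: 55/148 = 0.3716
  PC3: 33/148 = 0.223

Step 3 — cumulative fraction after k components = (λ_1 + ... + λ_k) / Σ λ:
  k = 1: 60/148 = 0.4054
  k = 2: (60 + 55)/148 = 115/148 = 0.777
  k = 3: (60 + 55 + 33)/148 = 148/148 = 1

Summary (fraction, with percent):

explained: PC1 0.4054 (40.54%), PC2 0.3716 (37.16%), PC3 0.223 (22.3%);  cumulative: 0.4054, 0.777, 1


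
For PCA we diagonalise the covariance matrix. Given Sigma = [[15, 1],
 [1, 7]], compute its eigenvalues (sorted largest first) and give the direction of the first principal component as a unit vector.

Step 1 — characteristic polynomial of 2×2 Sigma:
  det(Sigma - λI) = λ² - trace · λ + det = 0.
  trace = 15 + 7 = 22, det = 15·7 - (1)² = 104.
Step 2 — discriminant:
  Δ = trace² - 4·det = 484 - 416 = 68.
Step 3 — eigenvalues:
  λ = (trace ± √Δ)/2 = (22 ± 8.2462)/2,
  λ_1 = 15.1231,  λ_2 = 6.8769.

Step 4 — unit eigenvector for λ_1: solve (Sigma - λ_1 I)v = 0. First row:
  (15 - 15.1231)·v_x + (1)·v_y = 0, i.e. (-0.1231)·v_x + (1)·v_y = 0,
  so v ∝ (b, λ_1 - a) = (1, 0.1231) = u.
  ||u|| = √((1)² + (0.1231)²) = √(1.0152) ≈ 1.0075,
  v_1 = u/||u|| ≈ (0.9925, 0.1222) (||v_1|| = 1).

λ_1 = 15.1231,  λ_2 = 6.8769;  v_1 ≈ (0.9925, 0.1222)


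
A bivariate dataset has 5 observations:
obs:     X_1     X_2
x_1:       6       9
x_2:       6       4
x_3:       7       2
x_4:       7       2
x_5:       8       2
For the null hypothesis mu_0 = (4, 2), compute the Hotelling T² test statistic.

Step 1 — sample mean vector:
  mean(X_1) = (6 + 6 + 7 + 7 + 8) / 5 = 34/5 = 6.8
  mean(X_2) = (9 + 4 + 2 + 2 + 2) / 5 = 19/5 = 3.8
  x̄ = (6.8, 3.8),  deviation x̄ - mu_0 = (6.8, 3.8) - (4, 2) = (2.8, 1.8).

Step 2 — sample covariance matrix, S[i,j] = (1/(n-1)) · Σ_k (x_{k,i} - mean_i) · (x_{k,j} - mean_j), divisor n-1 = 4:
  S[X_1,X_1] = ((-0.8)·(-0.8) + (-0.8)·(-0.8) + (0.2)·(0.2) + (0.2)·(0.2) + (1.2)·(1.2)) / 4 = 2.8/4 = 0.7
  S[X_1,X_2] = ((-0.8)·(5.2) + (-0.8)·(0.2) + (0.2)·(-1.8) + (0.2)·(-1.8) + (1.2)·(-1.8)) / 4 = -7.2/4 = -1.8
  S[X_2,X_2] = ((5.2)·(5.2) + (0.2)·(0.2) + (-1.8)·(-1.8) + (-1.8)·(-1.8) + (-1.8)·(-1.8)) / 4 = 36.8/4 = 9.2
  S = [[0.7, -1.8],
 [-1.8, 9.2]].

Step 3 — invert S. det(S) = 0.7·9.2 - (-1.8)² = 3.2.
  S^{-1} = (1/det) · [[d, -b], [-b, a]] = [[2.875, 0.5625],
 [0.5625, 0.2187]].

Step 4 — quadratic form (x̄ - mu_0)^T · S^{-1} · (x̄ - mu_0):
  S^{-1} · (x̄ - mu_0) = (9.0625, 1.9687),
  (x̄ - mu_0)^T · [...] = (2.8)·(9.0625) + (1.8)·(1.9687) = 28.9187.

Step 5 — scale by n: T² = 5 · 28.9187 = 144.5937.

T² ≈ 144.5937


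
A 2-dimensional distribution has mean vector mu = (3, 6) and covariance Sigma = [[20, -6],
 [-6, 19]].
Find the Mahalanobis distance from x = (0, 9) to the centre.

Step 1 — centre the observation: (x - mu) = (-3, 3).

Step 2 — invert Sigma. det(Sigma) = 20·19 - (-6)² = 344.
  Sigma^{-1} = (1/det) · [[d, -b], [-b, a]] = [[0.0552, 0.0174],
 [0.0174, 0.0581]].

Step 3 — form the quadratic (x - mu)^T · Sigma^{-1} · (x - mu):
  Sigma^{-1} · (x - mu) = (-0.1134, 0.1221).
  (x - mu)^T · [Sigma^{-1} · (x - mu)] = (-3)·(-0.1134) + (3)·(0.1221) = 0.7064.

Step 4 — take square root: d = √(0.7064) ≈ 0.8405.

d(x, mu) = √(0.7064) ≈ 0.8405


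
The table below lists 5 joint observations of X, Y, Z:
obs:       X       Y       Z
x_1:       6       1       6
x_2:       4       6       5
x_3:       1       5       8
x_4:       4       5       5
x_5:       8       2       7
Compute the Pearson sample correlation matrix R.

Step 1 — column means:
  mean(X) = (6 + 4 + 1 + 4 + 8) / 5 = 23/5 = 4.6
  mean(Y) = (1 + 6 + 5 + 5 + 2) / 5 = 19/5 = 3.8
  mean(Z) = (6 + 5 + 8 + 5 + 7) / 5 = 31/5 = 6.2

Step 2 — sample variances and covariances s[i,j] = (1/(n-1)) · Σ_k (x_{k,i} - mean_i) · (x_{k,j} - mean_j), with n-1 = 4:
  s[X,X] = ((1.4)·(1.4) + (-0.6)·(-0.6) + (-3.6)·(-3.6) + (-0.6)·(-0.6) + (3.4)·(3.4)) / 4 = 27.2/4 = 6.8
  s[X,Y] = ((1.4)·(-2.8) + (-0.6)·(2.2) + (-3.6)·(1.2) + (-0.6)·(1.2) + (3.4)·(-1.8)) / 4 = -16.4/4 = -4.1
  s[X,Z] = ((1.4)·(-0.2) + (-0.6)·(-1.2) + (-3.6)·(1.8) + (-0.6)·(-1.2) + (3.4)·(0.8)) / 4 = -2.6/4 = -0.65
  s[Y,Y] = ((-2.8)·(-2.8) + (2.2)·(2.2) + (1.2)·(1.2) + (1.2)·(1.2) + (-1.8)·(-1.8)) / 4 = 18.8/4 = 4.7
  s[Y,Z] = ((-2.8)·(-0.2) + (2.2)·(-1.2) + (1.2)·(1.8) + (1.2)·(-1.2) + (-1.8)·(0.8)) / 4 = -2.8/4 = -0.7
  s[Z,Z] = ((-0.2)·(-0.2) + (-1.2)·(-1.2) + (1.8)·(1.8) + (-1.2)·(-1.2) + (0.8)·(0.8)) / 4 = 6.8/4 = 1.7
  Sample standard deviations s_i = √(s[i,i]):
  s(X) = √(6.8) = 2.6077
  s(Y) = √(4.7) = 2.1679
  s(Z) = √(1.7) = 1.3038

Step 3 — r_{ij} = s_{ij} / (s_i · s_j):
  r[X,X] = 1 (diagonal).
  r[X,Y] = -4.1 / (2.6077 · 2.1679) = -4.1 / 5.6533 = -0.7252
  r[X,Z] = -0.65 / (2.6077 · 1.3038) = -0.65 / 3.4 = -0.1912
  r[Y,Y] = 1 (diagonal).
  r[Y,Z] = -0.7 / (2.1679 · 1.3038) = -0.7 / 2.8267 = -0.2476
  r[Z,Z] = 1 (diagonal).

R is symmetric with unit diagonal. Assembling:

R = [[1, -0.7252, -0.1912],
 [-0.7252, 1, -0.2476],
 [-0.1912, -0.2476, 1]]


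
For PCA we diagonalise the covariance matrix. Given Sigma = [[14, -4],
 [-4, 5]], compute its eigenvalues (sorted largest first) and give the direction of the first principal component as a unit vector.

Step 1 — characteristic polynomial of 2×2 Sigma:
  det(Sigma - λI) = λ² - trace · λ + det = 0.
  trace = 14 + 5 = 19, det = 14·5 - (-4)² = 54.
Step 2 — discriminant:
  Δ = trace² - 4·det = 361 - 216 = 145.
Step 3 — eigenvalues:
  λ = (trace ± √Δ)/2 = (19 ± 12.0416)/2,
  λ_1 = 15.5208,  λ_2 = 3.4792.

Step 4 — unit eigenvector for λ_1: solve (Sigma - λ_1 I)v = 0. First row:
  (14 - 15.5208)·v_x + (-4)·v_y = 0, i.e. (-1.5208)·v_x + (-4)·v_y = 0,
  so v ∝ (b, λ_1 - a) = (-4, 1.5208); multiply by -1 so the first entry is positive: u = (4, -1.5208).
  ||u|| = √((4)² + (-1.5208)²) = √(18.3128) ≈ 4.2793,
  v_1 = u/||u|| ≈ (0.9347, -0.3554) (||v_1|| = 1).

λ_1 = 15.5208,  λ_2 = 3.4792;  v_1 ≈ (0.9347, -0.3554)


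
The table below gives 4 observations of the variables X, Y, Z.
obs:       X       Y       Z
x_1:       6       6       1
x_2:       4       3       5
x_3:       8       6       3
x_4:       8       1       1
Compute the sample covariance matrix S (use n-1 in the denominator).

Step 1 — column means:
  mean(X) = (6 + 4 + 8 + 8) / 4 = 26/4 = 6.5
  mean(Y) = (6 + 3 + 6 + 1) / 4 = 16/4 = 4
  mean(Z) = (1 + 5 + 3 + 1) / 4 = 10/4 = 2.5

Step 2 — sample covariance S[i,j] = (1/(n-1)) · Σ_k (x_{k,i} - mean_i) · (x_{k,j} - mean_j), with n-1 = 3.
  S[X,X] = ((-0.5)·(-0.5) + (-2.5)·(-2.5) + (1.5)·(1.5) + (1.5)·(1.5)) / 3 = 11/3 = 3.6667
  S[X,Y] = ((-0.5)·(2) + (-2.5)·(-1) + (1.5)·(2) + (1.5)·(-3)) / 3 = 0/3 = 0
  S[X,Z] = ((-0.5)·(-1.5) + (-2.5)·(2.5) + (1.5)·(0.5) + (1.5)·(-1.5)) / 3 = -7/3 = -2.3333
  S[Y,Y] = ((2)·(2) + (-1)·(-1) + (2)·(2) + (-3)·(-3)) / 3 = 18/3 = 6
  S[Y,Z] = ((2)·(-1.5) + (-1)·(2.5) + (2)·(0.5) + (-3)·(-1.5)) / 3 = 0/3 = 0
  S[Z,Z] = ((-1.5)·(-1.5) + (2.5)·(2.5) + (0.5)·(0.5) + (-1.5)·(-1.5)) / 3 = 11/3 = 3.6667

S is symmetric (S[j,i] = S[i,j]). Assembling:

S = [[3.6667, 0, -2.3333],
 [0, 6, 0],
 [-2.3333, 0, 3.6667]]


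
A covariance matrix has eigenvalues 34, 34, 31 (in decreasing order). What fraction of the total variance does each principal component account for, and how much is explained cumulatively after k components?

Step 1 — total variance = trace(Sigma) = Σ λ_i = 34 + 34 + 31 = 99.

Step 2 — fraction explained by component i = λ_i / Σ λ:
  PC1: 34/99 = 0.3434
  PC2: 34/99 = 0.3434
  PC3: 31/99 = 0.3131

Step 3 — cumulative fraction after k components = (λ_1 + ... + λ_k) / Σ λ:
  k = 1: 34/99 = 0.3434
  k = 2: (34 + 34)/99 = 68/99 = 0.6869
  k = 3: (34 + 34 + 31)/99 = 99/99 = 1

Summary (fraction, with percent):

explained: PC1 0.3434 (34.34%), PC2 0.3434 (34.34%), PC3 0.3131 (31.31%);  cumulative: 0.3434, 0.6869, 1


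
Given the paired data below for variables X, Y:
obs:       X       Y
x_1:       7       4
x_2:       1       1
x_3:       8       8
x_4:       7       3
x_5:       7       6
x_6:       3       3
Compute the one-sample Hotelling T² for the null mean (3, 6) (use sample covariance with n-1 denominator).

Step 1 — sample mean vector:
  mean(X) = (7 + 1 + 8 + 7 + 7 + 3) / 6 = 33/6 = 5.5
  mean(Y) = (4 + 1 + 8 + 3 + 6 + 3) / 6 = 25/6 = 4.1667
  x̄ = (5.5, 4.1667),  deviation x̄ - mu_0 = (5.5, 4.1667) - (3, 6) = (2.5, -1.8333).

Step 2 — sample covariance matrix, S[i,j] = (1/(n-1)) · Σ_k (x_{k,i} - mean_i) · (x_{k,j} - mean_j), divisor n-1 = 5:
  S[X,X] = ((1.5)·(1.5) + (-4.5)·(-4.5) + (2.5)·(2.5) + (1.5)·(1.5) + (1.5)·(1.5) + (-2.5)·(-2.5)) / 5 = 39.5/5 = 7.9
  S[X,Y] = ((1.5)·(-0.1667) + (-4.5)·(-3.1667) + (2.5)·(3.8333) + (1.5)·(-1.1667) + (1.5)·(1.8333) + (-2.5)·(-1.1667)) / 5 = 27.5/5 = 5.5
  S[Y,Y] = ((-0.1667)·(-0.1667) + (-3.1667)·(-3.1667) + (3.8333)·(3.8333) + (-1.1667)·(-1.1667) + (1.8333)·(1.8333) + (-1.1667)·(-1.1667)) / 5 = 30.8333/5 = 6.1667
  S = [[7.9, 5.5],
 [5.5, 6.1667]].

Step 3 — invert S. det(S) = 7.9·6.1667 - (5.5)² = 18.4667.
  S^{-1} = (1/det) · [[d, -b], [-b, a]] = [[0.3339, -0.2978],
 [-0.2978, 0.4278]].

Step 4 — quadratic form (x̄ - mu_0)^T · S^{-1} · (x̄ - mu_0):
  S^{-1} · (x̄ - mu_0) = (1.3809, -1.5289),
  (x̄ - mu_0)^T · [...] = (2.5)·(1.3809) + (-1.8333)·(-1.5289) = 6.2551.

Step 5 — scale by n: T² = 6 · 6.2551 = 37.5307.

T² ≈ 37.5307


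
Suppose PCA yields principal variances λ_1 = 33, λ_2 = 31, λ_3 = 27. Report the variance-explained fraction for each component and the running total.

Step 1 — total variance = trace(Sigma) = Σ λ_i = 33 + 31 + 27 = 91.

Step 2 — fraction explained by component i = λ_i / Σ λ:
  PC1: 33/91 = 0.3626
  PC2: 31/91 = 0.3407
  PC3: 27/91 = 0.2967

Step 3 — cumulative fraction after k components = (λ_1 + ... + λ_k) / Σ λ:
  k = 1: 33/91 = 0.3626
  k = 2: (33 + 31)/91 = 64/91 = 0.7033
  k = 3: (33 + 31 + 27)/91 = 91/91 = 1

Summary (fraction, with percent):

explained: PC1 0.3626 (36.26%), PC2 0.3407 (34.07%), PC3 0.2967 (29.67%);  cumulative: 0.3626, 0.7033, 1


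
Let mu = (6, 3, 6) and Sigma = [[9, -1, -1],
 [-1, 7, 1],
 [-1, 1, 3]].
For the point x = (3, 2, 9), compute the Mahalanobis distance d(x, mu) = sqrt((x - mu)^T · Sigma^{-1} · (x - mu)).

Step 1 — centre the observation: (x - mu) = (-3, -1, 3).

Step 2 — invert Sigma (cofactor / det for 3×3, or solve directly):
  Sigma^{-1} = [[0.1163, 0.0116, 0.0349],
 [0.0116, 0.1512, -0.0465],
 [0.0349, -0.0465, 0.3605]].

Step 3 — form the quadratic (x - mu)^T · Sigma^{-1} · (x - mu):
  Sigma^{-1} · (x - mu) = (-0.2558, -0.3256, 1.0233).
  (x - mu)^T · [Sigma^{-1} · (x - mu)] = (-3)·(-0.2558) + (-1)·(-0.3256) + (3)·(1.0233) = 4.1628.

Step 4 — take square root: d = √(4.1628) ≈ 2.0403.

d(x, mu) = √(4.1628) ≈ 2.0403


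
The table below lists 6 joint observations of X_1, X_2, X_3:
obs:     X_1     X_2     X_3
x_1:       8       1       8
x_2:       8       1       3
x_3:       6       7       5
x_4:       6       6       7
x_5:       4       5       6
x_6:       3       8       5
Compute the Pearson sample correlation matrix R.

Step 1 — column means:
  mean(X_1) = (8 + 8 + 6 + 6 + 4 + 3) / 6 = 35/6 = 5.8333
  mean(X_2) = (1 + 1 + 7 + 6 + 5 + 8) / 6 = 28/6 = 4.6667
  mean(X_3) = (8 + 3 + 5 + 7 + 6 + 5) / 6 = 34/6 = 5.6667

Step 2 — sample variances and covariances s[i,j] = (1/(n-1)) · Σ_k (x_{k,i} - mean_i) · (x_{k,j} - mean_j), with n-1 = 5:
  s[X_1,X_1] = ((2.1667)·(2.1667) + (2.1667)·(2.1667) + (0.1667)·(0.1667) + (0.1667)·(0.1667) + (-1.8333)·(-1.8333) + (-2.8333)·(-2.8333)) / 5 = 20.8333/5 = 4.1667
  s[X_1,X_2] = ((2.1667)·(-3.6667) + (2.1667)·(-3.6667) + (0.1667)·(2.3333) + (0.1667)·(1.3333) + (-1.8333)·(0.3333) + (-2.8333)·(3.3333)) / 5 = -25.3333/5 = -5.0667
  s[X_1,X_3] = ((2.1667)·(2.3333) + (2.1667)·(-2.6667) + (0.1667)·(-0.6667) + (0.1667)·(1.3333) + (-1.8333)·(0.3333) + (-2.8333)·(-0.6667)) / 5 = 0.6667/5 = 0.1333
  s[X_2,X_2] = ((-3.6667)·(-3.6667) + (-3.6667)·(-3.6667) + (2.3333)·(2.3333) + (1.3333)·(1.3333) + (0.3333)·(0.3333) + (3.3333)·(3.3333)) / 5 = 45.3333/5 = 9.0667
  s[X_2,X_3] = ((-3.6667)·(2.3333) + (-3.6667)·(-2.6667) + (2.3333)·(-0.6667) + (1.3333)·(1.3333) + (0.3333)·(0.3333) + (3.3333)·(-0.6667)) / 5 = -0.6667/5 = -0.1333
  s[X_3,X_3] = ((2.3333)·(2.3333) + (-2.6667)·(-2.6667) + (-0.6667)·(-0.6667) + (1.3333)·(1.3333) + (0.3333)·(0.3333) + (-0.6667)·(-0.6667)) / 5 = 15.3333/5 = 3.0667
  Sample standard deviations s_i = √(s[i,i]):
  s(X_1) = √(4.1667) = 2.0412
  s(X_2) = √(9.0667) = 3.0111
  s(X_3) = √(3.0667) = 1.7512

Step 3 — r_{ij} = s_{ij} / (s_i · s_j):
  r[X_1,X_1] = 1 (diagonal).
  r[X_1,X_2] = -5.0667 / (2.0412 · 3.0111) = -5.0667 / 6.1464 = -0.8243
  r[X_1,X_3] = 0.1333 / (2.0412 · 1.7512) = 0.1333 / 3.5746 = 0.0373
  r[X_2,X_2] = 1 (diagonal).
  r[X_2,X_3] = -0.1333 / (3.0111 · 1.7512) = -0.1333 / 5.273 = -0.0253
  r[X_3,X_3] = 1 (diagonal).

R is symmetric with unit diagonal. Assembling:

R = [[1, -0.8243, 0.0373],
 [-0.8243, 1, -0.0253],
 [0.0373, -0.0253, 1]]


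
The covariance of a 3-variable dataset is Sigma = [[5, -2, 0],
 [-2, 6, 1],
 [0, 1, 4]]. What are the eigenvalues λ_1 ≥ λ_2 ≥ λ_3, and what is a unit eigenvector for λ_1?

Step 1 — characteristic polynomial p(λ) = det(λI - Sigma) = λ³ - tr·λ² + c_1·λ - det, where tr = trace, c_1 = sum of the principal 2×2 minors, det = det(Sigma):
  tr = 5 + 6 + 4 = 15,
  c_1 = (5·6 - (-2)²) + (5·4 - (0)²) + (6·4 - (1)²) = 26 + 20 + 23 = 69,
  det = 5·(6·4 - (1)²) - (-2)·((-2)·4 - (1)·(0)) + (0)·((-2)·(1) - 6·(0)) = 5·(23) - (-2)·(-8) + (0)·(-2) = 99.
  So p(λ) = λ³ - 15λ² + 69λ - 99.
Step 2 — look for an integer root (rational root theorem: any rational root is an integer divisor of 99). Testing λ = 3:
  p(3) = 27 - 135 + 207 - 99 = 0  ✓
  Dividing out (λ - 3): p(λ) = (λ - 3)(λ² - 12λ + 33).
Step 3 — remaining eigenvalues from the quadratic λ² - 12λ + 33 = 0:
  Δ = 12² - 4·33 = 144 - 132 = 12,  λ = (12 ± √12)/2 = (12 ± 3.4641)/2 ≈ 7.7321 or 4.2679.
  Sorted: λ_1 = 7.7321,  λ_2 = 4.2679,  λ_3 = 3  (check: sum = 15 = tr ✓).

Step 4 — unit eigenvector for λ_1 ≈ 7.7321: v spans the null space of (Sigma - λ_1 I), whose rows are
  r_1 = (-2.7321, -2, 0),  r_2 = (-2, -1.7321, 1),  r_3 = (0, 1, -3.7321).
  v is orthogonal to every row, so take v ∝ r_1 × r_2 = ((-2)·(1) - (0)·(-1.7321), (0)·(-2) - (-2.7321)·(1), (-2.7321)·(-1.7321) - (-2)·(-2)) ≈ (-2, 2.7321, 0.7321).
  Rescale (multiply by -1 so the first nonzero entry is positive): u = (2, -2.7321, -0.7321).
  ||u|| = √((2)² + (-2.7321)² + (-0.7321)²) = √(12) ≈ 3.4641,  v_1 = u/||u|| ≈ (0.5774, -0.7887, -0.2113) (||v_1|| = 1).

λ_1 = 7.7321,  λ_2 = 4.2679,  λ_3 = 3;  v_1 ≈ (0.5774, -0.7887, -0.2113)


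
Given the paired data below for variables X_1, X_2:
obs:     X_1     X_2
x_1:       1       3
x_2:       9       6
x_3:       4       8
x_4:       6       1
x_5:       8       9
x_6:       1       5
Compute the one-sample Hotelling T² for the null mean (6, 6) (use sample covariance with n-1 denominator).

Step 1 — sample mean vector:
  mean(X_1) = (1 + 9 + 4 + 6 + 8 + 1) / 6 = 29/6 = 4.8333
  mean(X_2) = (3 + 6 + 8 + 1 + 9 + 5) / 6 = 32/6 = 5.3333
  x̄ = (4.8333, 5.3333),  deviation x̄ - mu_0 = (4.8333, 5.3333) - (6, 6) = (-1.1667, -0.6667).

Step 2 — sample covariance matrix, S[i,j] = (1/(n-1)) · Σ_k (x_{k,i} - mean_i) · (x_{k,j} - mean_j), divisor n-1 = 5:
  S[X_1,X_1] = ((-3.8333)·(-3.8333) + (4.1667)·(4.1667) + (-0.8333)·(-0.8333) + (1.1667)·(1.1667) + (3.1667)·(3.1667) + (-3.8333)·(-3.8333)) / 5 = 58.8333/5 = 11.7667
  S[X_1,X_2] = ((-3.8333)·(-2.3333) + (4.1667)·(0.6667) + (-0.8333)·(2.6667) + (1.1667)·(-4.3333) + (3.1667)·(3.6667) + (-3.8333)·(-0.3333)) / 5 = 17.3333/5 = 3.4667
  S[X_2,X_2] = ((-2.3333)·(-2.3333) + (0.6667)·(0.6667) + (2.6667)·(2.6667) + (-4.3333)·(-4.3333) + (3.6667)·(3.6667) + (-0.3333)·(-0.3333)) / 5 = 45.3333/5 = 9.0667
  S = [[11.7667, 3.4667],
 [3.4667, 9.0667]].

Step 3 — invert S. det(S) = 11.7667·9.0667 - (3.4667)² = 94.6667.
  S^{-1} = (1/det) · [[d, -b], [-b, a]] = [[0.0958, -0.0366],
 [-0.0366, 0.1243]].

Step 4 — quadratic form (x̄ - mu_0)^T · S^{-1} · (x̄ - mu_0):
  S^{-1} · (x̄ - mu_0) = (-0.0873, -0.0401),
  (x̄ - mu_0)^T · [...] = (-1.1667)·(-0.0873) + (-0.6667)·(-0.0401) = 0.1286.

Step 5 — scale by n: T² = 6 · 0.1286 = 0.7718.

T² ≈ 0.7718


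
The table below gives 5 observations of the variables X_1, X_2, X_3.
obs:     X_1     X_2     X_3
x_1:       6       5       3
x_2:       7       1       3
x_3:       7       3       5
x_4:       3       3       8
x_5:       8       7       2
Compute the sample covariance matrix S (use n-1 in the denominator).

Step 1 — column means:
  mean(X_1) = (6 + 7 + 7 + 3 + 8) / 5 = 31/5 = 6.2
  mean(X_2) = (5 + 1 + 3 + 3 + 7) / 5 = 19/5 = 3.8
  mean(X_3) = (3 + 3 + 5 + 8 + 2) / 5 = 21/5 = 4.2

Step 2 — sample covariance S[i,j] = (1/(n-1)) · Σ_k (x_{k,i} - mean_i) · (x_{k,j} - mean_j), with n-1 = 4.
  S[X_1,X_1] = ((-0.2)·(-0.2) + (0.8)·(0.8) + (0.8)·(0.8) + (-3.2)·(-3.2) + (1.8)·(1.8)) / 4 = 14.8/4 = 3.7
  S[X_1,X_2] = ((-0.2)·(1.2) + (0.8)·(-2.8) + (0.8)·(-0.8) + (-3.2)·(-0.8) + (1.8)·(3.2)) / 4 = 5.2/4 = 1.3
  S[X_1,X_3] = ((-0.2)·(-1.2) + (0.8)·(-1.2) + (0.8)·(0.8) + (-3.2)·(3.8) + (1.8)·(-2.2)) / 4 = -16.2/4 = -4.05
  S[X_2,X_2] = ((1.2)·(1.2) + (-2.8)·(-2.8) + (-0.8)·(-0.8) + (-0.8)·(-0.8) + (3.2)·(3.2)) / 4 = 20.8/4 = 5.2
  S[X_2,X_3] = ((1.2)·(-1.2) + (-2.8)·(-1.2) + (-0.8)·(0.8) + (-0.8)·(3.8) + (3.2)·(-2.2)) / 4 = -8.8/4 = -2.2
  S[X_3,X_3] = ((-1.2)·(-1.2) + (-1.2)·(-1.2) + (0.8)·(0.8) + (3.8)·(3.8) + (-2.2)·(-2.2)) / 4 = 22.8/4 = 5.7

S is symmetric (S[j,i] = S[i,j]). Assembling:

S = [[3.7, 1.3, -4.05],
 [1.3, 5.2, -2.2],
 [-4.05, -2.2, 5.7]]


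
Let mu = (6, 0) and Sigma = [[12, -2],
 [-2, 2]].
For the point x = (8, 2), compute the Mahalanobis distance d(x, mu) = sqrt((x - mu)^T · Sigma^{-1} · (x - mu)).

Step 1 — centre the observation: (x - mu) = (2, 2).

Step 2 — invert Sigma. det(Sigma) = 12·2 - (-2)² = 20.
  Sigma^{-1} = (1/det) · [[d, -b], [-b, a]] = [[0.1, 0.1],
 [0.1, 0.6]].

Step 3 — form the quadratic (x - mu)^T · Sigma^{-1} · (x - mu):
  Sigma^{-1} · (x - mu) = (0.4, 1.4).
  (x - mu)^T · [Sigma^{-1} · (x - mu)] = (2)·(0.4) + (2)·(1.4) = 3.6.

Step 4 — take square root: d = √(3.6) ≈ 1.8974.

d(x, mu) = √(3.6) ≈ 1.8974


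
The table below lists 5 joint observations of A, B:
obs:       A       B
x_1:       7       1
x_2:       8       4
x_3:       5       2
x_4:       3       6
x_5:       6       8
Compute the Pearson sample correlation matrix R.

Step 1 — column means:
  mean(A) = (7 + 8 + 5 + 3 + 6) / 5 = 29/5 = 5.8
  mean(B) = (1 + 4 + 2 + 6 + 8) / 5 = 21/5 = 4.2

Step 2 — sample variances and covariances s[i,j] = (1/(n-1)) · Σ_k (x_{k,i} - mean_i) · (x_{k,j} - mean_j), with n-1 = 4:
  s[A,A] = ((1.2)·(1.2) + (2.2)·(2.2) + (-0.8)·(-0.8) + (-2.8)·(-2.8) + (0.2)·(0.2)) / 4 = 14.8/4 = 3.7
  s[A,B] = ((1.2)·(-3.2) + (2.2)·(-0.2) + (-0.8)·(-2.2) + (-2.8)·(1.8) + (0.2)·(3.8)) / 4 = -6.8/4 = -1.7
  s[B,B] = ((-3.2)·(-3.2) + (-0.2)·(-0.2) + (-2.2)·(-2.2) + (1.8)·(1.8) + (3.8)·(3.8)) / 4 = 32.8/4 = 8.2
  Sample standard deviations s_i = √(s[i,i]):
  s(A) = √(3.7) = 1.9235
  s(B) = √(8.2) = 2.8636

Step 3 — r_{ij} = s_{ij} / (s_i · s_j):
  r[A,A] = 1 (diagonal).
  r[A,B] = -1.7 / (1.9235 · 2.8636) = -1.7 / 5.5082 = -0.3086
  r[B,B] = 1 (diagonal).

R is symmetric with unit diagonal. Assembling:

R = [[1, -0.3086],
 [-0.3086, 1]]


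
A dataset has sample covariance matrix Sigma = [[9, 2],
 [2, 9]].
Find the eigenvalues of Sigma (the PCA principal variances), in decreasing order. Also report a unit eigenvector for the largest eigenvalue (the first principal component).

Step 1 — characteristic polynomial of 2×2 Sigma:
  det(Sigma - λI) = λ² - trace · λ + det = 0.
  trace = 9 + 9 = 18, det = 9·9 - (2)² = 77.
Step 2 — discriminant:
  Δ = trace² - 4·det = 324 - 308 = 16.
Step 3 — eigenvalues:
  λ = (trace ± √Δ)/2 = (18 ± 4)/2,
  λ_1 = 11,  λ_2 = 7.

Step 4 — unit eigenvector for λ_1: solve (Sigma - λ_1 I)v = 0. First row:
  (9 - 11)·v_x + (2)·v_y = 0, i.e. (-2)·v_x + (2)·v_y = 0,
  so v ∝ (b, λ_1 - a) = (2, 2) = u.
  ||u|| = √((2)² + (2)²) = √(8) ≈ 2.8284,
  v_1 = u/||u|| ≈ (0.7071, 0.7071) (||v_1|| = 1).

λ_1 = 11,  λ_2 = 7;  v_1 ≈ (0.7071, 0.7071)
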